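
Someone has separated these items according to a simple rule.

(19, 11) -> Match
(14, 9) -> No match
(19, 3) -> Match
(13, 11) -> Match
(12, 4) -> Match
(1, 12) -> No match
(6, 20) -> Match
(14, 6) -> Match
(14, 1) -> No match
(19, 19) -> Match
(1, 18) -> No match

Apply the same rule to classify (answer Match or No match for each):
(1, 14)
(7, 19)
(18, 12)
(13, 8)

One predicate separates the groups cleanly: sum is even.
(1, 14): 1+14 = 15, fails the rule → No match.
(7, 19): 7+19 = 26, passes → Match.
(18, 12): 18+12 = 30, passes → Match.
(13, 8): 13+8 = 21, fails the rule → No match.

No match, Match, Match, No match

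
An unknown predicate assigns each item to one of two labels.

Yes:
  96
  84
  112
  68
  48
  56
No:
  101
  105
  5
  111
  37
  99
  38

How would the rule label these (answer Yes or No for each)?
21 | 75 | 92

One predicate separates the groups cleanly: multiple of 4.
21 — 21 = 4·5 + 1, hence No.
75 — 75 = 4·18 + 3, hence No.
92 — 92 = 4·23, hence Yes.

No, No, Yes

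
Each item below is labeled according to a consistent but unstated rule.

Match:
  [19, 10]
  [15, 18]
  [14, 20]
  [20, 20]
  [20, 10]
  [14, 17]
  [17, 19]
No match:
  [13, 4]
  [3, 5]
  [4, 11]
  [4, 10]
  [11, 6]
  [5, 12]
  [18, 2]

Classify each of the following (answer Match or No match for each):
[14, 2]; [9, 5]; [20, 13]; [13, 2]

No match, No match, Match, No match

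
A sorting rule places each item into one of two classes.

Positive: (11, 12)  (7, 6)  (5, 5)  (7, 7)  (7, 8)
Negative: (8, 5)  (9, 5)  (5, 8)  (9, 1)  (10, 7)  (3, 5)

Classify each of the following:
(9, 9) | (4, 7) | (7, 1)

Positive, Negative, Negative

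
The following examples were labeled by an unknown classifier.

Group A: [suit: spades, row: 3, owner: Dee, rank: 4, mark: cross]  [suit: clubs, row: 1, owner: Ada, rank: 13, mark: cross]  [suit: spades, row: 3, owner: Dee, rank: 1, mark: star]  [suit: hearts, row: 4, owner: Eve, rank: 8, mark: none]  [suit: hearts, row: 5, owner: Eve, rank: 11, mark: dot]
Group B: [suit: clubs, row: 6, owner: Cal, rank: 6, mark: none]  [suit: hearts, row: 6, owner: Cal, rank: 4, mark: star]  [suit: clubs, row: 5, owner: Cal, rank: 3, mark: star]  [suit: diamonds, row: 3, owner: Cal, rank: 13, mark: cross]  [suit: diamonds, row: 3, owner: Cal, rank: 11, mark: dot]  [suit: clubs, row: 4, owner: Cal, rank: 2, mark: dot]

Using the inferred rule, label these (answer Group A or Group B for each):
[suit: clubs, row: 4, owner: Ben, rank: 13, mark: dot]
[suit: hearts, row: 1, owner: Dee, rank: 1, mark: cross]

Group A, Group A

The rule appears to be: owner is not Cal.
[suit: clubs, row: 4, owner: Ben, rank: 13, mark: dot]: Group A (owner is Ben). [suit: hearts, row: 1, owner: Dee, rank: 1, mark: cross]: Group A (owner is Dee).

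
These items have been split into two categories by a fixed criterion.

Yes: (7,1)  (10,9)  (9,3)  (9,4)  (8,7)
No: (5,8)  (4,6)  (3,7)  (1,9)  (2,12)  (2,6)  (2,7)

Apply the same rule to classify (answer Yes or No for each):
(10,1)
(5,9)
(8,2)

All 'Yes' examples share one property — first > second — and every 'No' example lacks it.
(10,1): 10 > 1, qualifies → Yes. (5,9): 5 < 9, fails this test → No. (8,2): 8 > 2, qualifies → Yes.

Yes, No, Yes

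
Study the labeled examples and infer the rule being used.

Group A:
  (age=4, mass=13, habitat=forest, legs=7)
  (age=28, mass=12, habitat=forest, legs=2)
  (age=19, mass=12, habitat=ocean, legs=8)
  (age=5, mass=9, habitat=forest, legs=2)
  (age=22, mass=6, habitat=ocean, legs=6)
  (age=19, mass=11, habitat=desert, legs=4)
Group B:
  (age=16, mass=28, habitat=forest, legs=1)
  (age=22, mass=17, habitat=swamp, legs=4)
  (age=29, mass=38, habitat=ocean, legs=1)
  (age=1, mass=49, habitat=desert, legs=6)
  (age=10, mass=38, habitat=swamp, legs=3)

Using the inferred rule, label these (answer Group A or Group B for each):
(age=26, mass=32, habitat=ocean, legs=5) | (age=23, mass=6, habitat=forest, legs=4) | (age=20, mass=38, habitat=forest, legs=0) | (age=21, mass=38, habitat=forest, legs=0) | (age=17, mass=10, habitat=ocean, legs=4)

Group B, Group A, Group B, Group B, Group A

The common property of the 'Group A' items is: mass ≤ 13. No 'Group B' item has it.
Group B: (age=26, mass=32, habitat=ocean, legs=5), since mass = 32.
Group A: (age=23, mass=6, habitat=forest, legs=4), since mass = 6.
Group B: (age=20, mass=38, habitat=forest, legs=0), since mass = 38.
Group B: (age=21, mass=38, habitat=forest, legs=0), since mass = 38.
Group A: (age=17, mass=10, habitat=ocean, legs=4), since mass = 10.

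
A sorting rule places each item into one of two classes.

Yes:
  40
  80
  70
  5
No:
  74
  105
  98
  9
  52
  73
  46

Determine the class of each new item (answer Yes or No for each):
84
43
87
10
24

No, No, No, Yes, No

'Yes' ⟺ multiple of 5 AND at most 80.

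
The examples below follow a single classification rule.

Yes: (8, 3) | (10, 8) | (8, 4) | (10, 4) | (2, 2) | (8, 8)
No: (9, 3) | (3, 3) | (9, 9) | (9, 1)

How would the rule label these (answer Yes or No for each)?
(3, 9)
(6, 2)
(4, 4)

Every 'Yes' example satisfies: first is even. None of the 'No' examples do.
(3, 9) → first 3 → No.
(6, 2) → first 6 → Yes.
(4, 4) → first 4 → Yes.

No, Yes, Yes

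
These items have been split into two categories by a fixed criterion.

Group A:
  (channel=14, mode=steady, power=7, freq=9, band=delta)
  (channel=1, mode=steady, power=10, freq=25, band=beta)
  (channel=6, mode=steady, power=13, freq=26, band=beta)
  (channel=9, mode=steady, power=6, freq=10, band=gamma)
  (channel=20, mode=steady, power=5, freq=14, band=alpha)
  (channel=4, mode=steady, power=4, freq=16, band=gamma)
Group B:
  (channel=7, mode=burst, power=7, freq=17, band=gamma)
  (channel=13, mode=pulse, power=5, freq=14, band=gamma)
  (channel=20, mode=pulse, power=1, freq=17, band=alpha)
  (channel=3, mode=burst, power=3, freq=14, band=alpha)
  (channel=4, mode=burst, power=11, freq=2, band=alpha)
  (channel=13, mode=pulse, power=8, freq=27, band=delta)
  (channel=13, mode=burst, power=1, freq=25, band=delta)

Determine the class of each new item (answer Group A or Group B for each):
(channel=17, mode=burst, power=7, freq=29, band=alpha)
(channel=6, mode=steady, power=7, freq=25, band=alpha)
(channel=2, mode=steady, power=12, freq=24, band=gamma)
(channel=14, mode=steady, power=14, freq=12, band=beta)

Group B, Group A, Group A, Group A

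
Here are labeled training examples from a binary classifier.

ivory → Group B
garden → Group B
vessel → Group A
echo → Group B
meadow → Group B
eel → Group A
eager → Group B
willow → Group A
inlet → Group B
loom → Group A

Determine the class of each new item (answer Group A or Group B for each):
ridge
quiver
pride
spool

A rule that fits every label: has a double letter — true of each 'Group A' example, false of each 'Group B' one.

Group B, Group B, Group B, Group A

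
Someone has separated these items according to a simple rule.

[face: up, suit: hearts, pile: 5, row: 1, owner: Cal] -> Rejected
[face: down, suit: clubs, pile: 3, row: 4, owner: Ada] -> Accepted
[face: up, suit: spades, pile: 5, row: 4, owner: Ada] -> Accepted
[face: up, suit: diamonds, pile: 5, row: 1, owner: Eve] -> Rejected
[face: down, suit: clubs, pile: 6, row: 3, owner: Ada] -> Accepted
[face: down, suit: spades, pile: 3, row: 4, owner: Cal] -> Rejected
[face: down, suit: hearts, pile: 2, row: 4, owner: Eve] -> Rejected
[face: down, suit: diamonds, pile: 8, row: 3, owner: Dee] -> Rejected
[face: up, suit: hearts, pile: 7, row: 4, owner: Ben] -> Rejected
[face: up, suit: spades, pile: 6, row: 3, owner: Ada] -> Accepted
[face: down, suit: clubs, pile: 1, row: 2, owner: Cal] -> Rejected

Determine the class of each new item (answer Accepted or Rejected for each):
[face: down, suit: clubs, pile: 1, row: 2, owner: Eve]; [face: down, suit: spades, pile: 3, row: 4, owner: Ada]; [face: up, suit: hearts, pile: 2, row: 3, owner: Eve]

Rejected, Accepted, Rejected

Every 'Accepted' example satisfies: owner is Ada. None of the 'Rejected' examples do.
[face: down, suit: clubs, pile: 1, row: 2, owner: Eve] → owner is Eve → Rejected.
[face: down, suit: spades, pile: 3, row: 4, owner: Ada] → owner is Ada → Accepted.
[face: up, suit: hearts, pile: 2, row: 3, owner: Eve] → owner is Eve → Rejected.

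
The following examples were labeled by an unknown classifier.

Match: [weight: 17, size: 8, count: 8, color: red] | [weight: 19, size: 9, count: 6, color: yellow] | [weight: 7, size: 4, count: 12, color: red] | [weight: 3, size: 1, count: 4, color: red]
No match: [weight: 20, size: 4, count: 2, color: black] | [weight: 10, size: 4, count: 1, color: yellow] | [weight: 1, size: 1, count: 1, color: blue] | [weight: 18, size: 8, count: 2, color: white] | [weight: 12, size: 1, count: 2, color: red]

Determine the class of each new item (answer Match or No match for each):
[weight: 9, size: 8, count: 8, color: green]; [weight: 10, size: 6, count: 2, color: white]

'Match' ⟺ count ≥ 4.
[weight: 9, size: 8, count: 8, color: green] — count = 8, hence Match. [weight: 10, size: 6, count: 2, color: white] — count = 2, hence No match.

Match, No match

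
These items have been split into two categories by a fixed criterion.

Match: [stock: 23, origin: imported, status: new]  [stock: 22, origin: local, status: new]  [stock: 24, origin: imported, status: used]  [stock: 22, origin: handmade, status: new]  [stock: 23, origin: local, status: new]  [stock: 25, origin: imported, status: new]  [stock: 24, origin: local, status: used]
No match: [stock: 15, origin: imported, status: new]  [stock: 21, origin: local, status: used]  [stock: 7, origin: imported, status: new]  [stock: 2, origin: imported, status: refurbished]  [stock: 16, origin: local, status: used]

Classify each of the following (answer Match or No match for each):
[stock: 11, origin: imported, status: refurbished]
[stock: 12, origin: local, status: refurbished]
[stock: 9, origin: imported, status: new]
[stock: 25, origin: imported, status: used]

The common property of the 'Match' items is: stock ≥ 22. No 'No match' item has it.
[stock: 11, origin: imported, status: refurbished]: No match (stock = 11).
[stock: 12, origin: local, status: refurbished]: No match (stock = 12).
[stock: 9, origin: imported, status: new]: No match (stock = 9).
[stock: 25, origin: imported, status: used]: Match (stock = 25).

No match, No match, No match, Match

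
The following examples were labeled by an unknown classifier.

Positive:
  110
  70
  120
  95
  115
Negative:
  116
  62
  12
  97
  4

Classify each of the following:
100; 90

Rule: multiple of 5. This holds for each 'Positive' example and fails for each 'Negative' one.
Positive: 100, since 100 = 5·20.
Positive: 90, since 90 = 5·18.

Positive, Positive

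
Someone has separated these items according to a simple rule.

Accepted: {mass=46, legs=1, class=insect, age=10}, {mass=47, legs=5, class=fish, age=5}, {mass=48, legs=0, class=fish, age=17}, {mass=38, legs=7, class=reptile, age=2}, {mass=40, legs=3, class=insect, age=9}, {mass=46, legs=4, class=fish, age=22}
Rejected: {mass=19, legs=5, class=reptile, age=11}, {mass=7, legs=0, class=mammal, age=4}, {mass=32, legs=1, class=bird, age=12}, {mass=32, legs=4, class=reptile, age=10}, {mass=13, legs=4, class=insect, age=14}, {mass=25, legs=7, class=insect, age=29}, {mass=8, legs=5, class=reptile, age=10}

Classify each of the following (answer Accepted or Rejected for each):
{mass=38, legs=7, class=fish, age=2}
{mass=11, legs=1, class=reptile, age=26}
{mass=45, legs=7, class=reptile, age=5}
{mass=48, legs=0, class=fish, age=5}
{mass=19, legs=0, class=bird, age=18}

The pattern is that an item is 'Accepted' exactly when: mass ≥ 38.
{mass=38, legs=7, class=fish, age=2} → mass = 38 → Accepted.
{mass=11, legs=1, class=reptile, age=26} → mass = 11 → Rejected.
{mass=45, legs=7, class=reptile, age=5} → mass = 45 → Accepted.
{mass=48, legs=0, class=fish, age=5} → mass = 48 → Accepted.
{mass=19, legs=0, class=bird, age=18} → mass = 19 → Rejected.

Accepted, Rejected, Accepted, Accepted, Rejected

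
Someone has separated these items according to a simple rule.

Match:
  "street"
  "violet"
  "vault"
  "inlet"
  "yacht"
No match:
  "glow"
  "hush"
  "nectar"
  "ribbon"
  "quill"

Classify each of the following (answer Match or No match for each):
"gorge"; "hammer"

Comparing the two groups points to one rule — ends with 't'.
"gorge": ends with 'e', does not pass → No match. "hammer": ends with 'r', does not pass → No match.

No match, No match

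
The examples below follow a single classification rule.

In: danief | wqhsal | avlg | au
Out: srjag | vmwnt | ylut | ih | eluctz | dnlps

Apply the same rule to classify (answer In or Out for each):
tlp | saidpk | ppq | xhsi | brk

The classifier is using: even length AND contains 'a'.

Out, In, Out, Out, Out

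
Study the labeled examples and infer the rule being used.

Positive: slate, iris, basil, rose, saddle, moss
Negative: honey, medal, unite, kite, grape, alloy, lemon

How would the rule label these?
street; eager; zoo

Positive, Negative, Negative

The distinguishing property — contains 's' — holds for all the 'Positive' cases and none of the 'Negative' cases.
street → has 's' → Positive. eager → no 's' → Negative. zoo → no 's' → Negative.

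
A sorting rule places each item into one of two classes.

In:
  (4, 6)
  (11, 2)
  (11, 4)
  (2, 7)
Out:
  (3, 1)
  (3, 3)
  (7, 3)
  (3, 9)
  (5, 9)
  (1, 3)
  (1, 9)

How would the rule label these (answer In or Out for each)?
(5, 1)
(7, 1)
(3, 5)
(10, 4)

Out, Out, Out, In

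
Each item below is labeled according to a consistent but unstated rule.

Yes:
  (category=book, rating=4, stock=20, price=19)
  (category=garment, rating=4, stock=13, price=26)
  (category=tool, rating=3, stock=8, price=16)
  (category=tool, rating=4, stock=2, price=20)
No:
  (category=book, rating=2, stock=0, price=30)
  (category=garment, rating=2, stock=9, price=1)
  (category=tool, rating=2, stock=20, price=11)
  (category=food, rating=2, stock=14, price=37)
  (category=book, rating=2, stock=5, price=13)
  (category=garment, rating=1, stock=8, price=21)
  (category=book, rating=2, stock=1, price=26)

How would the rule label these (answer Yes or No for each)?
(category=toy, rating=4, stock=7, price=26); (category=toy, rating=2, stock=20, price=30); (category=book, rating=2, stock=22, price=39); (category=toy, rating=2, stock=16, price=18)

Yes, No, No, No

All 'Yes' examples share one property — rating ≥ 3 — and every 'No' example lacks it.
Yes: (category=toy, rating=4, stock=7, price=26), since rating = 4. No: (category=toy, rating=2, stock=20, price=30), since rating = 2. No: (category=book, rating=2, stock=22, price=39), since rating = 2. No: (category=toy, rating=2, stock=16, price=18), since rating = 2.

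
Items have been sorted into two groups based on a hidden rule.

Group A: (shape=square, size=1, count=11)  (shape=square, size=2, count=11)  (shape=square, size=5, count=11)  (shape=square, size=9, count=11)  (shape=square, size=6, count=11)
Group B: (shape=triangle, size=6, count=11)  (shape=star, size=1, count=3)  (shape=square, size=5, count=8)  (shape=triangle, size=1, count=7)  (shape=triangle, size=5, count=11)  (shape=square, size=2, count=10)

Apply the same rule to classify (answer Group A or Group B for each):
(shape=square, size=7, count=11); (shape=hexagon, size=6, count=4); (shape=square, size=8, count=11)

Group A, Group B, Group A

'Group A' ⟺ shape is square AND count = 11.
(shape=square, size=7, count=11): Group A (shape is square, count = 11). (shape=hexagon, size=6, count=4): Group B (shape is hexagon, count = 4). (shape=square, size=8, count=11): Group A (shape is square, count = 11).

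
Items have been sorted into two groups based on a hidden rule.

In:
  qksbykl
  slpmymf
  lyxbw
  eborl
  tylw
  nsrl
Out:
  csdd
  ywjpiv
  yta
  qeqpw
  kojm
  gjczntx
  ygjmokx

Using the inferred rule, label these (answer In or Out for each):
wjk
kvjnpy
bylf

The distinguishing property — contains 'l' — holds for all the 'In' cases and none of the 'Out' cases.

Out, Out, In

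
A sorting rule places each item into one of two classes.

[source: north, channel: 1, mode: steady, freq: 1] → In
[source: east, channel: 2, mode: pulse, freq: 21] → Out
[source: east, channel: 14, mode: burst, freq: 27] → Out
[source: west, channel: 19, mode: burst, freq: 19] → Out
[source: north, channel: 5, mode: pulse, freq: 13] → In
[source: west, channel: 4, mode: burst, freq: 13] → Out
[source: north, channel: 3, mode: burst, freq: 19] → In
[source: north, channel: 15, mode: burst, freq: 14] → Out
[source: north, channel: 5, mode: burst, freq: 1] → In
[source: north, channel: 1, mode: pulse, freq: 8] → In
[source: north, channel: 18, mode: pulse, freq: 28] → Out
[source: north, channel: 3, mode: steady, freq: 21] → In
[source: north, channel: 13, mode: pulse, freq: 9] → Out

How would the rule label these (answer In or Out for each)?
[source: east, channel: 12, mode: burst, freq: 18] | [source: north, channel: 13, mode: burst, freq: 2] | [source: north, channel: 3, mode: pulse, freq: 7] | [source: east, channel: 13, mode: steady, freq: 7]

'In' ⟺ source is north AND channel ≤ 5.
[source: east, channel: 12, mode: burst, freq: 18] — source is east, channel = 12, hence Out. [source: north, channel: 13, mode: burst, freq: 2] — source is north, channel = 13, hence Out. [source: north, channel: 3, mode: pulse, freq: 7] — source is north, channel = 3, hence In. [source: east, channel: 13, mode: steady, freq: 7] — source is east, channel = 13, hence Out.

Out, Out, In, Out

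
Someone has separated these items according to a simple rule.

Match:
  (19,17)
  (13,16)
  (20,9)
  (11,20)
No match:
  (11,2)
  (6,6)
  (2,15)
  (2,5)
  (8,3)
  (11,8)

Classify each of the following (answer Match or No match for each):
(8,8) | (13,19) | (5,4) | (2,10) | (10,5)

The classifier is using: sum ≥ 29.
(8,8): No match (8+8 = 16). (13,19): Match (13+19 = 32). (5,4): No match (5+4 = 9). (2,10): No match (2+10 = 12). (10,5): No match (10+5 = 15).

No match, Match, No match, No match, No match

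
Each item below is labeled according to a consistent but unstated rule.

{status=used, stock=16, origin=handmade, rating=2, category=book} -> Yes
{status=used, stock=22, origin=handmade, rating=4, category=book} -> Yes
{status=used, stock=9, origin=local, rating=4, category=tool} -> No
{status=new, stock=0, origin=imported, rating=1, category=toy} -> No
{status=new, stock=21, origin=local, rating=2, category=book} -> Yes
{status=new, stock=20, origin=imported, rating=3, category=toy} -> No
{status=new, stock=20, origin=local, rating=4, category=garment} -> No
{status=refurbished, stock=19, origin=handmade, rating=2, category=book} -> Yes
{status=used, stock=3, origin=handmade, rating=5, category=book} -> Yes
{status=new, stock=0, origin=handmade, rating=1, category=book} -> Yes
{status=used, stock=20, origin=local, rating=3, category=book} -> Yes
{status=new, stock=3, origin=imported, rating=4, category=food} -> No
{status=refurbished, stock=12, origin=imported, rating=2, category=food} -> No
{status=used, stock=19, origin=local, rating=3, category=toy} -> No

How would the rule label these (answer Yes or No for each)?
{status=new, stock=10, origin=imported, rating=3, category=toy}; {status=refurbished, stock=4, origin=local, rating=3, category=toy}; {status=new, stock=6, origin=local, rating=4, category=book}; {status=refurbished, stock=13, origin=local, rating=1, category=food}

No, No, Yes, No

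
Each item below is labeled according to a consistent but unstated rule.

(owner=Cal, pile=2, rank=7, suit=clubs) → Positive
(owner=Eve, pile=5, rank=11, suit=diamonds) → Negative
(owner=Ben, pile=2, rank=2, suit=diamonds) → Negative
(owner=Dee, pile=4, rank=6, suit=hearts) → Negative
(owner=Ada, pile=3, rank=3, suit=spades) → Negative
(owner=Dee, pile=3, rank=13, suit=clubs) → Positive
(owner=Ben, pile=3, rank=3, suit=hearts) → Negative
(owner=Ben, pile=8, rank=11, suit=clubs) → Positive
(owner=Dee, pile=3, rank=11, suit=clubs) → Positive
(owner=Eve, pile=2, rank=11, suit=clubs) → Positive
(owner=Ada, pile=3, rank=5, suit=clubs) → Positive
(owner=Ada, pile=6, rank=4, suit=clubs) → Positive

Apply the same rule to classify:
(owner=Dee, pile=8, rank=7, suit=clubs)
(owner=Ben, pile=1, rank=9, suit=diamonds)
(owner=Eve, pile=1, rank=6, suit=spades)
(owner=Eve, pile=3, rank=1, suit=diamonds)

Positive, Negative, Negative, Negative

One predicate separates the groups cleanly: suit is clubs.
(owner=Dee, pile=8, rank=7, suit=clubs): suit is clubs, qualifies → Positive. (owner=Ben, pile=1, rank=9, suit=diamonds): suit is diamonds, does not pass → Negative. (owner=Eve, pile=1, rank=6, suit=spades): suit is spades, does not pass → Negative. (owner=Eve, pile=3, rank=1, suit=diamonds): suit is diamonds, does not pass → Negative.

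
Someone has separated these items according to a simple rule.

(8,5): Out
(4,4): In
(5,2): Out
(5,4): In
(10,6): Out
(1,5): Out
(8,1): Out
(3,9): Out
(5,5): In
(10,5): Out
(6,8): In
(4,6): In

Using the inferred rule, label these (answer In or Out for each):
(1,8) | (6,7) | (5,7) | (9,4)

Out, In, In, Out

The distinguishing property — |first − second| ≤ 2 — holds for all the 'In' cases and none of the 'Out' cases.
(1,8): |1−8| = 7, doesn't qualify → Out.
(6,7): |6−7| = 1, qualifies → In.
(5,7): |5−7| = 2, qualifies → In.
(9,4): |9−4| = 5, doesn't qualify → Out.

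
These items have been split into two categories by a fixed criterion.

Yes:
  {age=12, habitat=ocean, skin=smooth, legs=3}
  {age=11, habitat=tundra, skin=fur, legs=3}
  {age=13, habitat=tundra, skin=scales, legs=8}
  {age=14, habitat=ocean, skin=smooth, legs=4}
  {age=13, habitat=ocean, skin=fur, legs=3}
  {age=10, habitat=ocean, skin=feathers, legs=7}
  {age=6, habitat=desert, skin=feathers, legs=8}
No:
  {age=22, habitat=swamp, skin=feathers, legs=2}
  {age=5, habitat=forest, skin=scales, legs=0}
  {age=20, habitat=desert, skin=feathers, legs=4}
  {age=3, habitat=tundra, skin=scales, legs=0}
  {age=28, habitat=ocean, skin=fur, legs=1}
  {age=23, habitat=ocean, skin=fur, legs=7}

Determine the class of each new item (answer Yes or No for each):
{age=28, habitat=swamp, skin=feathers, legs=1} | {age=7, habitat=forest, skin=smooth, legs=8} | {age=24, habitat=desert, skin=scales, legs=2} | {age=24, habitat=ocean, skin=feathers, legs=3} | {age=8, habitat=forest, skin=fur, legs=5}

A rule that fits every label: age ≥ 6 AND age ≤ 14 — true of each 'Yes' example, false of each 'No' one.
No: {age=28, habitat=swamp, skin=feathers, legs=1}, since age = 28.
Yes: {age=7, habitat=forest, skin=smooth, legs=8}, since age = 7.
No: {age=24, habitat=desert, skin=scales, legs=2}, since age = 24.
No: {age=24, habitat=ocean, skin=feathers, legs=3}, since age = 24.
Yes: {age=8, habitat=forest, skin=fur, legs=5}, since age = 8.

No, Yes, No, No, Yes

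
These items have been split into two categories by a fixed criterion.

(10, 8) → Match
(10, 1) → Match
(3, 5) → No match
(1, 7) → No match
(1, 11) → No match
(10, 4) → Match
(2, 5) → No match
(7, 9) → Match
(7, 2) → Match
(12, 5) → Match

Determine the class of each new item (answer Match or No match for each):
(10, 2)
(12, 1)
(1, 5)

Match, Match, No match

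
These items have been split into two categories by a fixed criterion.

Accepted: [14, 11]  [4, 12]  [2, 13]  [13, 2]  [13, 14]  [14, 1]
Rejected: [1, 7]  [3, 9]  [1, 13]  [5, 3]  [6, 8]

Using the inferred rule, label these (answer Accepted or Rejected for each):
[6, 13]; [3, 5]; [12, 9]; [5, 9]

One predicate separates the groups cleanly: sum ≥ 15.
[6, 13]: 6+13 = 19, matches → Accepted.
[3, 5]: 3+5 = 8, doesn't qualify → Rejected.
[12, 9]: 12+9 = 21, matches → Accepted.
[5, 9]: 5+9 = 14, doesn't qualify → Rejected.

Accepted, Rejected, Accepted, Rejected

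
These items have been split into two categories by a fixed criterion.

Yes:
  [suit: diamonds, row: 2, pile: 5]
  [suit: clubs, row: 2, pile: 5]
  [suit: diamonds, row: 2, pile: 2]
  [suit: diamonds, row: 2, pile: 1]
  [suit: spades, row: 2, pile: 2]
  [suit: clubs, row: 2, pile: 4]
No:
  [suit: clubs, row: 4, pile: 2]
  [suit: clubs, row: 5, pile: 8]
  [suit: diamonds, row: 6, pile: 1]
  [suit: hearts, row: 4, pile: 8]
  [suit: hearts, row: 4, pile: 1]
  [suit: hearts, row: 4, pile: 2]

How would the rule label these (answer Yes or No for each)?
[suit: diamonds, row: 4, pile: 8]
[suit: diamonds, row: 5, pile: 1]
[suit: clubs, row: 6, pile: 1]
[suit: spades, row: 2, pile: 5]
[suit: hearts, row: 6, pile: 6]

All 'Yes' examples share one property — row = 2 — and every 'No' example lacks it.
[suit: diamonds, row: 4, pile: 8]: row = 4 — fails this test, so No. [suit: diamonds, row: 5, pile: 1]: row = 5 — fails this test, so No. [suit: clubs, row: 6, pile: 1]: row = 6 — fails this test, so No. [suit: spades, row: 2, pile: 5]: row = 2 — has this property, so Yes. [suit: hearts, row: 6, pile: 6]: row = 6 — fails this test, so No.

No, No, No, Yes, No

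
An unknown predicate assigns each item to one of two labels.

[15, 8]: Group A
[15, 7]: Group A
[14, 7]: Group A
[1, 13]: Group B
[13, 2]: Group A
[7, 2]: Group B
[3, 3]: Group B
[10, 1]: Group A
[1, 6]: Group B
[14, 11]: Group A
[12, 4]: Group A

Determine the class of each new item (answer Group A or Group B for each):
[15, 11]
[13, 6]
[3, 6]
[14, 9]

The pattern is that an item is 'Group A' exactly when: first ≥ 8.
[15, 11]: first 15 — checks out, so Group A.
[13, 6]: first 13 — checks out, so Group A.
[3, 6]: first 3 — does not satisfy this, so Group B.
[14, 9]: first 14 — checks out, so Group A.

Group A, Group A, Group B, Group A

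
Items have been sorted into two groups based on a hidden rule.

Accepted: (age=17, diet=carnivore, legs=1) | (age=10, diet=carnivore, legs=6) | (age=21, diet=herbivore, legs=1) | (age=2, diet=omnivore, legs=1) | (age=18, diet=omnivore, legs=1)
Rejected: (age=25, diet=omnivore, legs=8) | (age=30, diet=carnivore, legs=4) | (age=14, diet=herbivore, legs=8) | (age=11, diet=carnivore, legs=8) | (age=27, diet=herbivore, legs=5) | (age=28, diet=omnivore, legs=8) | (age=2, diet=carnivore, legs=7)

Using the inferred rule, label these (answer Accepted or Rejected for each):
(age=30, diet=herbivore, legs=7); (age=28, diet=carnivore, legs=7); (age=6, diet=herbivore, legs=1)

The simplest hypothesis consistent with all the labels is: age ≤ 21 AND legs ≤ 6.
(age=30, diet=herbivore, legs=7) → age = 30, legs = 7 → Rejected.
(age=28, diet=carnivore, legs=7) → age = 28, legs = 7 → Rejected.
(age=6, diet=herbivore, legs=1) → age = 6, legs = 1 → Accepted.

Rejected, Rejected, Accepted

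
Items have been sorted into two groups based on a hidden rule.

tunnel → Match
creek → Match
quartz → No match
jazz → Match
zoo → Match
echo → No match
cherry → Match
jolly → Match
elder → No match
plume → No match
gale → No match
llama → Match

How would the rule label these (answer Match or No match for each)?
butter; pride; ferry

Match, No match, Match

All 'Match' examples share one property — has a double letter — and every 'No match' example lacks it.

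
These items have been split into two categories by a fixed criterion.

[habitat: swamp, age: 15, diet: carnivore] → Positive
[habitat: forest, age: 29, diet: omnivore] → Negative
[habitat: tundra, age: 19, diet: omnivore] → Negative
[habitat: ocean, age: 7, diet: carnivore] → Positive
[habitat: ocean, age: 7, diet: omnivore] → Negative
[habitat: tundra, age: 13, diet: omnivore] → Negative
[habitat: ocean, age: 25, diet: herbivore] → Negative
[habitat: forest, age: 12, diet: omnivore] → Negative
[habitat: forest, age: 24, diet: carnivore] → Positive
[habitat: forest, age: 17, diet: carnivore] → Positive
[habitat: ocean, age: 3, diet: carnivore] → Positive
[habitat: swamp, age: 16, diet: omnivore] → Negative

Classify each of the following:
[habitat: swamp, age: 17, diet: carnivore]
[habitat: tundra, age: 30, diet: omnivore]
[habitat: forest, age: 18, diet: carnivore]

Positive, Negative, Positive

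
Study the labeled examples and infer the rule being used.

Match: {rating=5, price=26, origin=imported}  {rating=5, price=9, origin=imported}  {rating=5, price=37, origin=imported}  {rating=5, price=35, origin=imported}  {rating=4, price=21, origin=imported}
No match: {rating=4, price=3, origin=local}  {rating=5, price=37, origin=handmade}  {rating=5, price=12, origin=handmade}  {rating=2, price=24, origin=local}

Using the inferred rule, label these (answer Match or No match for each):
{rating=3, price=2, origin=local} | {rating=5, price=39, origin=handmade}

No match, No match

A rule that fits every label: origin is imported — true of each 'Match' example, false of each 'No match' one.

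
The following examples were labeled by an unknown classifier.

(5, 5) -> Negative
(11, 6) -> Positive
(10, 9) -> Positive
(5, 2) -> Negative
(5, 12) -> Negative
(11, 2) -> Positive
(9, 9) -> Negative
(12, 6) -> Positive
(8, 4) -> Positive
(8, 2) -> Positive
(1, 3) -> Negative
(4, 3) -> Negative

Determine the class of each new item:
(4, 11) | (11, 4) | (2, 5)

Negative, Positive, Negative

Every 'Positive' example satisfies: first > second AND sum ≥ 10. None of the 'Negative' examples do.
(4, 11) — 4 < 11, 4+11 = 15, hence Negative. (11, 4) — 11 > 4, 11+4 = 15, hence Positive. (2, 5) — 2 < 5, 2+5 = 7, hence Negative.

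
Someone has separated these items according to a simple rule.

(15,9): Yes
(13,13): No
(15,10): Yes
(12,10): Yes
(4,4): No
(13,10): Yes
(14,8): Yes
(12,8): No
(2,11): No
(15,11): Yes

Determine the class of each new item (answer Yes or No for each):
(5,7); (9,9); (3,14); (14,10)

No, No, No, Yes

'Yes' ⟺ first > second AND sum ≥ 22.
(5,7): No (5 < 7, 5+7 = 12).
(9,9): No (9 = 9, 9+9 = 18).
(3,14): No (3 < 14, 3+14 = 17).
(14,10): Yes (14 > 10, 14+10 = 24).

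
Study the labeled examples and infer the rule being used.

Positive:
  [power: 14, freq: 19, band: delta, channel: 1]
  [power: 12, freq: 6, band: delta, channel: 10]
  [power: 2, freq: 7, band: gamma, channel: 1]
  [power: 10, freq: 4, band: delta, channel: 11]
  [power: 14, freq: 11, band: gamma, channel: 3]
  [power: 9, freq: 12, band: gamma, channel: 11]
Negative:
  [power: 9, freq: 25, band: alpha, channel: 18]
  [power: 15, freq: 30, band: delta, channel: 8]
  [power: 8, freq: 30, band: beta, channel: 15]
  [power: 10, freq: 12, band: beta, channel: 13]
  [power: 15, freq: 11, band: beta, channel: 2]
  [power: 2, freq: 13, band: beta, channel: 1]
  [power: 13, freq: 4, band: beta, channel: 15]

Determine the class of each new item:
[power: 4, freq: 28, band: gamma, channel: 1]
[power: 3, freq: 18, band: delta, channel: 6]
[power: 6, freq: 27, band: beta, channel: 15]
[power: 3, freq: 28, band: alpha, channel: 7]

Every 'Positive' example satisfies: band is not beta AND freq ≤ 19. None of the 'Negative' examples do.

Negative, Positive, Negative, Negative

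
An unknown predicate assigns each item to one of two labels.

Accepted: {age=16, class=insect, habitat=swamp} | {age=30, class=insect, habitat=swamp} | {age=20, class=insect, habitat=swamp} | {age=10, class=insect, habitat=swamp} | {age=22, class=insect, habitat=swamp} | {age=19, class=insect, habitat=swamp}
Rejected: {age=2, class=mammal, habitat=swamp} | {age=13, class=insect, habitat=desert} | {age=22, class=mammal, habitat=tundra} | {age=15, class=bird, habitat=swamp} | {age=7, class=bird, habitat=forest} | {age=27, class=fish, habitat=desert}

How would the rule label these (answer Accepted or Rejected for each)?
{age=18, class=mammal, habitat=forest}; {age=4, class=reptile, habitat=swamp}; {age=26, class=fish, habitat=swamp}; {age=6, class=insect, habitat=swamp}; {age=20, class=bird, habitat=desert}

The classifier is using: habitat is swamp AND class is insect.

Rejected, Rejected, Rejected, Accepted, Rejected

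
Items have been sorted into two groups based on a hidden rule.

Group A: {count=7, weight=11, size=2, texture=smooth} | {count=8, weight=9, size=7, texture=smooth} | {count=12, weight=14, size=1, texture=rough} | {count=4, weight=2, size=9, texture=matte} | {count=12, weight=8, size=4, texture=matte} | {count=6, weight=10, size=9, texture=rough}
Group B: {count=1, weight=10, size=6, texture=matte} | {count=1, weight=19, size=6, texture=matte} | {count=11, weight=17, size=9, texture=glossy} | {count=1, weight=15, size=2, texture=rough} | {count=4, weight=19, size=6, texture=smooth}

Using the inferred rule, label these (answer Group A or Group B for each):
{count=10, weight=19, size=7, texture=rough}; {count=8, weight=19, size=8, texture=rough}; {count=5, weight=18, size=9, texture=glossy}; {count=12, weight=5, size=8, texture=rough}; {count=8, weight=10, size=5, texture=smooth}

Group B, Group B, Group B, Group A, Group A

The simplest hypothesis consistent with all the labels is: count ≥ 4 AND weight ≤ 14.
{count=10, weight=19, size=7, texture=rough}: count = 10, weight = 19 — doesn't qualify, so Group B.
{count=8, weight=19, size=8, texture=rough}: count = 8, weight = 19 — doesn't qualify, so Group B.
{count=5, weight=18, size=9, texture=glossy}: count = 5, weight = 18 — doesn't qualify, so Group B.
{count=12, weight=5, size=8, texture=rough}: count = 12, weight = 5 — qualifies, so Group A.
{count=8, weight=10, size=5, texture=smooth}: count = 8, weight = 10 — qualifies, so Group A.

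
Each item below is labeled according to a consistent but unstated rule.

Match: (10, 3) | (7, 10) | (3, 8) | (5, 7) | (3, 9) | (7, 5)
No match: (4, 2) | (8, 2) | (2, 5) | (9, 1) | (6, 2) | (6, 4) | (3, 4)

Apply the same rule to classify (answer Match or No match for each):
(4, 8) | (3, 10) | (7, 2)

'Match' ⟺ sum ≥ 11.
(4, 8) — 4+8 = 12, hence Match. (3, 10) — 3+10 = 13, hence Match. (7, 2) — 7+2 = 9, hence No match.

Match, Match, No match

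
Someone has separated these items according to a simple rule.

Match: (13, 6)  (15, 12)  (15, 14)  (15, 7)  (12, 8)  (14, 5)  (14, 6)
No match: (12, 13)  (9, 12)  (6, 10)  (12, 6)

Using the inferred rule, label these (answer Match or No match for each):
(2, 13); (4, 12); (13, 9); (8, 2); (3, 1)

No match, No match, Match, No match, No match

The common property of the 'Match' items is: first > second AND sum ≥ 19. No 'No match' item has it.
(2, 13) → 2 < 13, 2+13 = 15 → No match. (4, 12) → 4 < 12, 4+12 = 16 → No match. (13, 9) → 13 > 9, 13+9 = 22 → Match. (8, 2) → 8 > 2, 8+2 = 10 → No match. (3, 1) → 3 > 1, 3+1 = 4 → No match.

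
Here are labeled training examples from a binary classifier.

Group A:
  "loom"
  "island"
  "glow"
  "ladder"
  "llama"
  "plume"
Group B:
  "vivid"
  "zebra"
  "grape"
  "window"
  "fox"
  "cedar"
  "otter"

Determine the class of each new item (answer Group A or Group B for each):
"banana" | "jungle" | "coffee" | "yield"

'Group A' ⟺ contains 'l'.
"banana" → no 'l' → Group B.
"jungle" → has 'l' → Group A.
"coffee" → no 'l' → Group B.
"yield" → has 'l' → Group A.

Group B, Group A, Group B, Group A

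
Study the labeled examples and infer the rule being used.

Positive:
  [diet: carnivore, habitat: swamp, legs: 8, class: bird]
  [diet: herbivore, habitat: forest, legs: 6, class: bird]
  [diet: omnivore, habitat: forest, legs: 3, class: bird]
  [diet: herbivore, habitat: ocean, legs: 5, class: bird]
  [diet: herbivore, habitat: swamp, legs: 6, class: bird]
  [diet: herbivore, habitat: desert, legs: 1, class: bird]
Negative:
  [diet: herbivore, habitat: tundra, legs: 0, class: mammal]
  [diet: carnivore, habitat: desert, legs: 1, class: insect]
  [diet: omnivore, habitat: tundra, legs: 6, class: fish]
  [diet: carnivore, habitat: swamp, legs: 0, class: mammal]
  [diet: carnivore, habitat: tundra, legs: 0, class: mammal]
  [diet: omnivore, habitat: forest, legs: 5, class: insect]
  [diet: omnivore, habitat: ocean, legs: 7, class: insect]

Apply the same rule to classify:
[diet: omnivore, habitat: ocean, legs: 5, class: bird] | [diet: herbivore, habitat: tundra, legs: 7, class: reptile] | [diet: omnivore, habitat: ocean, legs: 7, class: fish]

Positive, Negative, Negative

Checking candidate rules against both groups, what survives is: class is bird.
[diet: omnivore, habitat: ocean, legs: 5, class: bird]: class is bird, meets the rule → Positive. [diet: herbivore, habitat: tundra, legs: 7, class: reptile]: class is reptile, does not pass → Negative. [diet: omnivore, habitat: ocean, legs: 7, class: fish]: class is fish, does not pass → Negative.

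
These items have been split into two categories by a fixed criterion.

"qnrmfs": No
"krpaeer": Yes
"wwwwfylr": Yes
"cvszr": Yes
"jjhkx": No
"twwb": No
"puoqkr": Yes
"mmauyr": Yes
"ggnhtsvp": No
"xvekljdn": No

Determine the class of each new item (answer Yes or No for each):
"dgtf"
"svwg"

No, No

All 'Yes' examples share one property — ends with 'r' — and every 'No' example lacks it.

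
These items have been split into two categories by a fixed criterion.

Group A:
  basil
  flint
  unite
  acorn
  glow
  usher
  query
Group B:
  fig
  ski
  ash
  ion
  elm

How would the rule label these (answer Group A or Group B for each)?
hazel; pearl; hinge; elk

Group A, Group A, Group A, Group B

The rule appears to be: length ≥ 4.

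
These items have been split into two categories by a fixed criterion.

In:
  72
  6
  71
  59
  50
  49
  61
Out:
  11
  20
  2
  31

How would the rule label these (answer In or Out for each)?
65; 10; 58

The rule appears to be: digit sum ≥ 5.
65: digit sum 6+5 = 11 — passes, so In.
10: digit sum 1+0 = 1 — lacks this property, so Out.
58: digit sum 5+8 = 13 — passes, so In.

In, Out, In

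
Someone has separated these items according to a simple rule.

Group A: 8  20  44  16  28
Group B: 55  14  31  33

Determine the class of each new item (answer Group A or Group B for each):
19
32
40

Group B, Group A, Group A

The rule appears to be: multiple of 4.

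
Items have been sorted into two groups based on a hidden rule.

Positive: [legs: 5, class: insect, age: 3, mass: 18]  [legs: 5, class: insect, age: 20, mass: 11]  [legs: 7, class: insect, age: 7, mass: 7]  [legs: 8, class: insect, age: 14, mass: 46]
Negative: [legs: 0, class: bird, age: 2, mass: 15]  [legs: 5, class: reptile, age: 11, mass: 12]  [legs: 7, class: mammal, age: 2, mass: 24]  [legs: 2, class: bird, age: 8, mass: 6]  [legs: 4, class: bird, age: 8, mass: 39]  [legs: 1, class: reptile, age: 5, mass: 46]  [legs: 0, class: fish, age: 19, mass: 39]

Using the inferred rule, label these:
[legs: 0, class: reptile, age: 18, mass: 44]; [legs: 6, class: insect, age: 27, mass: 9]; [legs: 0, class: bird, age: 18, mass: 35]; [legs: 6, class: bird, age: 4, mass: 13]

Every 'Positive' example satisfies: class is insect. None of the 'Negative' examples do.
[legs: 0, class: reptile, age: 18, mass: 44] → class is reptile → Negative.
[legs: 6, class: insect, age: 27, mass: 9] → class is insect → Positive.
[legs: 0, class: bird, age: 18, mass: 35] → class is bird → Negative.
[legs: 6, class: bird, age: 4, mass: 13] → class is bird → Negative.

Negative, Positive, Negative, Negative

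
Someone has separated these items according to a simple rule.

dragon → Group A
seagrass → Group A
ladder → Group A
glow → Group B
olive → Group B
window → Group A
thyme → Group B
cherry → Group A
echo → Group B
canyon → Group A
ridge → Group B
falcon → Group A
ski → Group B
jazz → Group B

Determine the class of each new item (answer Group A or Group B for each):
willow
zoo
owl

The pattern is that an item is 'Group A' exactly when: length ≥ 6.
willow — length 6, hence Group A.
zoo — length 3, hence Group B.
owl — length 3, hence Group B.

Group A, Group B, Group B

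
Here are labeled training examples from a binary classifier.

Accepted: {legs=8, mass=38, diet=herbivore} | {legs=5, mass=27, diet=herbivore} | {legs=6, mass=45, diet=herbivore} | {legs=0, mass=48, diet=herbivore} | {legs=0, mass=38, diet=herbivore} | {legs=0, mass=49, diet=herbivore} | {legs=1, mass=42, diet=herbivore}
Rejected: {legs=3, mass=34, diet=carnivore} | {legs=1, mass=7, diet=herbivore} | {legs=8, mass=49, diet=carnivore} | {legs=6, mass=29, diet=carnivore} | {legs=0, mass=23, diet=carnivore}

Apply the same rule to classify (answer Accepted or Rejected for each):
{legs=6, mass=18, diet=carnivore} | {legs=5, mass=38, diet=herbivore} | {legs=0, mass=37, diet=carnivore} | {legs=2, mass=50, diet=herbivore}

Rejected, Accepted, Rejected, Accepted

The distinguishing property — diet is herbivore AND mass ≥ 23 — holds for all the 'Accepted' cases and none of the 'Rejected' cases.
Rejected: {legs=6, mass=18, diet=carnivore}, since diet is carnivore, mass = 18. Accepted: {legs=5, mass=38, diet=herbivore}, since diet is herbivore, mass = 38. Rejected: {legs=0, mass=37, diet=carnivore}, since diet is carnivore, mass = 37. Accepted: {legs=2, mass=50, diet=herbivore}, since diet is herbivore, mass = 50.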